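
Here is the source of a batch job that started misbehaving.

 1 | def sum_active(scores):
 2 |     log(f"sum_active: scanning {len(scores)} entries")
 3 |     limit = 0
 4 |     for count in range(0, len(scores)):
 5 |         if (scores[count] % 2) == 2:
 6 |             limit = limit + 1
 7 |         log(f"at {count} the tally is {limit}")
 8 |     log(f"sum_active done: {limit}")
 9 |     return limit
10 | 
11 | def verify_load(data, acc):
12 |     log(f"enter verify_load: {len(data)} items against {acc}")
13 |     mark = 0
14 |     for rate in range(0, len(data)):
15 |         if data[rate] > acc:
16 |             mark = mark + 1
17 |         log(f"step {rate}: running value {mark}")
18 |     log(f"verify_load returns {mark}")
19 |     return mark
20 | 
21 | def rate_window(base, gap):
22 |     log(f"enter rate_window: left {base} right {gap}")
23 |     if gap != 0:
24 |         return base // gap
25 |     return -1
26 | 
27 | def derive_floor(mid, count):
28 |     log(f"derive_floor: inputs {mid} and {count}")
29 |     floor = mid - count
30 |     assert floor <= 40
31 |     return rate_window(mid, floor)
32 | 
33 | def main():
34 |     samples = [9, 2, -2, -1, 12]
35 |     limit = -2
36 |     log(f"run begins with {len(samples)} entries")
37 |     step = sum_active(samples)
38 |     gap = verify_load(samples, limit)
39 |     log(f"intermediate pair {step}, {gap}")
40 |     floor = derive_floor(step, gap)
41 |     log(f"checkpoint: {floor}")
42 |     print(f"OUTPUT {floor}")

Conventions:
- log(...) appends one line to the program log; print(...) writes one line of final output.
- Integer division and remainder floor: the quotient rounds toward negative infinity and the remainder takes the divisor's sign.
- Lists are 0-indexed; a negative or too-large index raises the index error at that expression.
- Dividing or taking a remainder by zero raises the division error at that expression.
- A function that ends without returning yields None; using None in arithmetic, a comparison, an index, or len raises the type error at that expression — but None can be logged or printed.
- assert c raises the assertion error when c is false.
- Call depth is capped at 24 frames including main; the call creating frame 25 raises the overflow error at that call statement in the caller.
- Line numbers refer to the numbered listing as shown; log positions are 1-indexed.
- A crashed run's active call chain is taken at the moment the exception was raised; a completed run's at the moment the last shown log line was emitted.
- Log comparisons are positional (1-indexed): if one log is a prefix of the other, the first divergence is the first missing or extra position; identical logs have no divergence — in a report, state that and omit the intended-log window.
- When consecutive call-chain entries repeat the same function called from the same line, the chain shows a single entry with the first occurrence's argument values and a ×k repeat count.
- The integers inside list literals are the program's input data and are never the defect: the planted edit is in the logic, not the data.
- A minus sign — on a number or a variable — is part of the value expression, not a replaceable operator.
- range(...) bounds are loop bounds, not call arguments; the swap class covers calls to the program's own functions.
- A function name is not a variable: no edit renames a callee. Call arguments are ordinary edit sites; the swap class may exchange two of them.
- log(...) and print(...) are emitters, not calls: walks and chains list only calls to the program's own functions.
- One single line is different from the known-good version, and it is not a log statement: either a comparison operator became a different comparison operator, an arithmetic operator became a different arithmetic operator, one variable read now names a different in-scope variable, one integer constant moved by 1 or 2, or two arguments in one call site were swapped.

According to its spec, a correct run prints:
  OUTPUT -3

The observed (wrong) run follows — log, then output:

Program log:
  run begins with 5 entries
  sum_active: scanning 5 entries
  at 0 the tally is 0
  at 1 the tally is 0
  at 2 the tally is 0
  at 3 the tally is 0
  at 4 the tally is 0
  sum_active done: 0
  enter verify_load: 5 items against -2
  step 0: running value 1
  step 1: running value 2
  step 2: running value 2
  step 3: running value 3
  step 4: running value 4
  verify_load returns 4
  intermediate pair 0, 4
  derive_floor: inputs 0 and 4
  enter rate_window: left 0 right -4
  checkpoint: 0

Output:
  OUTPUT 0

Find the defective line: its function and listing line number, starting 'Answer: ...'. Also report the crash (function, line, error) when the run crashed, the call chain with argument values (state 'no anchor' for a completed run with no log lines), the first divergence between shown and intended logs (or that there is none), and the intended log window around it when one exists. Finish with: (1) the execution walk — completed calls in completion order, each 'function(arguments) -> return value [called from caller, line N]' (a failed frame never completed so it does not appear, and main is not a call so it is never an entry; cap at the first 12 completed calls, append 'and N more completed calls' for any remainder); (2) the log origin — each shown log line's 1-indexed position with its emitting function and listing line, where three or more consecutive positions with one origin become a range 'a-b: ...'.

Answer: the defect is in sum_active at line 5.
The tell: Position 4 is the first bad log line: 'at 1 the tally is 0' should read 'at 1 the tally is 1'.
Call chain: main.
First divergence: position 4 — shown 'at 1 the tally is 0', intended 'at 1 the tally is 1'.
Intended log window:
  2: sum_active: scanning 5 entries
  3: at 0 the tally is 0
  4: at 1 the tally is 1
  5: at 2 the tally is 2
Execution walk:
  sum_active([9, 2, -2, -1, 12]) -> 0  [called from main, line 37]
  verify_load([9, 2, -2, -1, 12], -2) -> 4  [called from main, line 38]
  rate_window(0, -4) -> 0  [called from derive_floor, line 31]
  derive_floor(0, 4) -> 0  [called from main, line 40]
Origin of each log line:
  1: emitted by main (line 36)
  2: emitted by sum_active (line 2)
  3-7: emitted by sum_active (line 7)
  8: emitted by sum_active (line 8)
  9: emitted by verify_load (line 12)
  10-14: emitted by verify_load (line 17)
  15: emitted by verify_load (line 18)
  16: emitted by main (line 39)
  17: emitted by derive_floor (line 28)
  18: emitted by rate_window (line 22)
  19: emitted by main (line 41)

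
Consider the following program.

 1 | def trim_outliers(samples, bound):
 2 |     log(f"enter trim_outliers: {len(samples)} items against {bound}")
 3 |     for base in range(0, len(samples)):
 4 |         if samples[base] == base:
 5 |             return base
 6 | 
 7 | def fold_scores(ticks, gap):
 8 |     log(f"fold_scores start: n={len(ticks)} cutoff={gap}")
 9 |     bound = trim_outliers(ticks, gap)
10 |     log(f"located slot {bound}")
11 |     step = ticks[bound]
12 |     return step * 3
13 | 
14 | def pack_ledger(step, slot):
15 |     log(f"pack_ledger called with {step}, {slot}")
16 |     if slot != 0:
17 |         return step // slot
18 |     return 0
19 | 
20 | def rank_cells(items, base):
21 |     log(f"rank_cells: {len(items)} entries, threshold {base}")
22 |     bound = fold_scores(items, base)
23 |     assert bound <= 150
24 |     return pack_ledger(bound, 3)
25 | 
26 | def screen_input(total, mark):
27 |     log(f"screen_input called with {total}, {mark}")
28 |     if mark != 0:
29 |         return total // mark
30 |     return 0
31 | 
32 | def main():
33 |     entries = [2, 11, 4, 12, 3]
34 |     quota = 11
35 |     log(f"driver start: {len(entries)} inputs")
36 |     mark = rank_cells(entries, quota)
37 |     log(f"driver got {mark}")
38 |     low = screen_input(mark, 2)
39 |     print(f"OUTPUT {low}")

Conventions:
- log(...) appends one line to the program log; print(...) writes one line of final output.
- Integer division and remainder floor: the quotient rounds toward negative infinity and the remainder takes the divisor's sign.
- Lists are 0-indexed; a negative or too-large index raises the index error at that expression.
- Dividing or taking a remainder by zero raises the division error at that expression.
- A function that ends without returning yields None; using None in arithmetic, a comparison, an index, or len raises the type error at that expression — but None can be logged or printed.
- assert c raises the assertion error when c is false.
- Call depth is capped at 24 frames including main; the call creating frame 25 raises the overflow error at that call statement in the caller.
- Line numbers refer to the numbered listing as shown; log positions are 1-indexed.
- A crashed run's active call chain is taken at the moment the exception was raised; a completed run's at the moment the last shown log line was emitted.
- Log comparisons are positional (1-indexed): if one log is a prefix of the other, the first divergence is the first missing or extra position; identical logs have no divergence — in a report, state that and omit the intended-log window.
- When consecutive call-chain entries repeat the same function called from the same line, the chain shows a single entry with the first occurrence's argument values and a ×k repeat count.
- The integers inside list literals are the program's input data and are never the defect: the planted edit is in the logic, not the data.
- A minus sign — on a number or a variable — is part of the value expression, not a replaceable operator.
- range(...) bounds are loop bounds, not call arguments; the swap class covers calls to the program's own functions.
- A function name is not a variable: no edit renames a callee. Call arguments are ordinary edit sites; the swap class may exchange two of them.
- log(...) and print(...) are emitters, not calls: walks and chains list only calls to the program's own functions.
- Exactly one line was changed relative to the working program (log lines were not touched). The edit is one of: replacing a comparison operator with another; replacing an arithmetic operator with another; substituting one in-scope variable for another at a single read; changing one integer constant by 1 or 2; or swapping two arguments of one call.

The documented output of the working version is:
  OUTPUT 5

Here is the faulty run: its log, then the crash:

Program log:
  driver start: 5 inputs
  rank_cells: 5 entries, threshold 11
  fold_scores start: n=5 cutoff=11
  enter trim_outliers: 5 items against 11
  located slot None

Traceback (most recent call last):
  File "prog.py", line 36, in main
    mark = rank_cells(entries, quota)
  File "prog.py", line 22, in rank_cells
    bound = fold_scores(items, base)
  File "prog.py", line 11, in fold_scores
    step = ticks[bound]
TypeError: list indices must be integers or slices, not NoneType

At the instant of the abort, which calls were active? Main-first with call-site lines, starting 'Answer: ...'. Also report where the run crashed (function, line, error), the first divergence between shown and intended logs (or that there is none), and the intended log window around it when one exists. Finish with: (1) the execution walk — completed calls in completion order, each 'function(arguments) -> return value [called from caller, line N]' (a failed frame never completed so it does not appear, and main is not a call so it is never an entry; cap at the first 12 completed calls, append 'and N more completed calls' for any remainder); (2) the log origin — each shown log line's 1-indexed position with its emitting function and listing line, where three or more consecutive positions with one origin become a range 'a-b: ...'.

Answer: main -> rank_cells (called at line 36) -> fold_scores (called at line 22).
Core observation: Everything matches until log position 5, which reads 'located slot None' in place of 'located slot 1'.
Crash: fold_scores, line 11, TypeError.
First divergence: position 5 — shown 'located slot None', intended 'located slot 1'.
Intended log window:
  3: fold_scores start: n=5 cutoff=11
  4: enter trim_outliers: 5 items against 11
  5: located slot 1
  6: pack_ledger called with 33, 3
Execution walk:
  trim_outliers([2, 11, 4, 12, 3], 11) -> None  [called from fold_scores, line 9]
Log origin:
  1: emitted by main (line 35)
  2: emitted by rank_cells (line 21)
  3: emitted by fold_scores (line 8)
  4: emitted by trim_outliers (line 2)
  5: emitted by fold_scores (line 10)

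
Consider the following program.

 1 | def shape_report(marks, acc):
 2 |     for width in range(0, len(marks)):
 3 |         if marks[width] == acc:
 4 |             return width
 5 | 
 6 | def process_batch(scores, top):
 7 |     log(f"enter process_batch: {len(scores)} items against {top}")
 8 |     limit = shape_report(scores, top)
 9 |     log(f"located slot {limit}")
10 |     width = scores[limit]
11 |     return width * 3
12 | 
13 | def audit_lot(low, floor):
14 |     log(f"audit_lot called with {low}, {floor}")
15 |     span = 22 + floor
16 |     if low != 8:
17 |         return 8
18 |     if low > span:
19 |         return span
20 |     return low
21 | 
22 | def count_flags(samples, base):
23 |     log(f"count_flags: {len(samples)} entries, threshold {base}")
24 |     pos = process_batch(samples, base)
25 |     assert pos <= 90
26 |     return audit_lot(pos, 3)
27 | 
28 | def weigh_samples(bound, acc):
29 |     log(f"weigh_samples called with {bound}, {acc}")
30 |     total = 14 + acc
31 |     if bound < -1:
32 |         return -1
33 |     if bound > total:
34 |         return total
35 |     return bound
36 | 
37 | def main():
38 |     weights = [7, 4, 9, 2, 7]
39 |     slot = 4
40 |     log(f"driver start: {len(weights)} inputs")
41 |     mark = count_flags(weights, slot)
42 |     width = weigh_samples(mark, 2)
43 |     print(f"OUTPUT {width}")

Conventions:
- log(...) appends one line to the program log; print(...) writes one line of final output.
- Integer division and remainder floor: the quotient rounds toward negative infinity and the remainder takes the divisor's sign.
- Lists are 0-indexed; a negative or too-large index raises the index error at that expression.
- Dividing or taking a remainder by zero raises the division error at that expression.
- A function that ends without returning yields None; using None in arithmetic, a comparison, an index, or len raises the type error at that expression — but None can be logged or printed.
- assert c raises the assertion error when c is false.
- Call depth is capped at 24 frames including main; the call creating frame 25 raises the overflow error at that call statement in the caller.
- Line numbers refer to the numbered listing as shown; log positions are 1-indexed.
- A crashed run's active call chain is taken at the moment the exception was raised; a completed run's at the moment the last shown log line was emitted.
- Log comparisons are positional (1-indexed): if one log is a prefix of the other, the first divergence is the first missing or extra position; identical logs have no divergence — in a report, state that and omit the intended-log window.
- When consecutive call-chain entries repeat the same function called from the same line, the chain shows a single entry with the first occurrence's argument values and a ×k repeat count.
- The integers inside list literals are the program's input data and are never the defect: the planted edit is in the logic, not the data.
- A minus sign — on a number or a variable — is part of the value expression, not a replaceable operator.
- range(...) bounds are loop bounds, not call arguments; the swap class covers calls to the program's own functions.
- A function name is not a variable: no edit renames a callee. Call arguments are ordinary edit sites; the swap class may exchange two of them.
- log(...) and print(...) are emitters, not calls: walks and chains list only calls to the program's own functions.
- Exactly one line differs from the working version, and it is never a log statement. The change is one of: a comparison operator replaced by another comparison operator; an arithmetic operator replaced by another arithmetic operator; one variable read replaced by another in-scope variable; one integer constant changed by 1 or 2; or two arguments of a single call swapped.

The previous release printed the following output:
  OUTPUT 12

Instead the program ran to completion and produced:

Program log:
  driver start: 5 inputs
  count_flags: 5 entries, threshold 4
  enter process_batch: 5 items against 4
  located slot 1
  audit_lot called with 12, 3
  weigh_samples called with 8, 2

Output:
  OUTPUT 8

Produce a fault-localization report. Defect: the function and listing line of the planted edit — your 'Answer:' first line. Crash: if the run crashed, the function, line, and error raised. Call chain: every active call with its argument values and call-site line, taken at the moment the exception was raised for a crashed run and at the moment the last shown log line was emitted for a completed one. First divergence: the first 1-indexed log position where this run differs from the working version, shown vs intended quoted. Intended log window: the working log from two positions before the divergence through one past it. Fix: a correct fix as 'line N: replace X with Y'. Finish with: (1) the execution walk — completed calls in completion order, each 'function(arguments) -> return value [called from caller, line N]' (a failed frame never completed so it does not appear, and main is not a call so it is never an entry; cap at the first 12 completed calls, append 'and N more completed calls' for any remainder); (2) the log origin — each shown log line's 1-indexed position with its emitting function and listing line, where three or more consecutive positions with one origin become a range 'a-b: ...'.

Answer: the defect is in audit_lot at line 16.
Key observation: Position 6 is the first bad log line: 'weigh_samples called with 8, 2' should read 'weigh_samples called with 12, 2'.
Call chain: main -> weigh_samples(8, 2) (called at line 42).
First divergence: position 6 — the shown line 'weigh_samples called with 8, 2' should read 'weigh_samples called with 12, 2'.
Intended log window:
  4: located slot 1
  5: audit_lot called with 12, 3
  6: weigh_samples called with 12, 2
Execution walk:
  shape_report([7, 4, 9, 2, 7], 4) -> 1  [called from process_batch, line 8]
  process_batch([7, 4, 9, 2, 7], 4) -> 12  [called from count_flags, line 24]
  audit_lot(12, 3) -> 8  [called from count_flags, line 26]
  count_flags([7, 4, 9, 2, 7], 4) -> 8  [called from main, line 41]
  weigh_samples(8, 2) -> 8  [called from main, line 42]
Log line origins:
  1 — main, line 40
  2 — count_flags, line 23
  3 — process_batch, line 7
  4 — process_batch, line 9
  5 — audit_lot, line 14
  6 — weigh_samples, line 29
A correct fix: line 16: replace `!=` with `<`.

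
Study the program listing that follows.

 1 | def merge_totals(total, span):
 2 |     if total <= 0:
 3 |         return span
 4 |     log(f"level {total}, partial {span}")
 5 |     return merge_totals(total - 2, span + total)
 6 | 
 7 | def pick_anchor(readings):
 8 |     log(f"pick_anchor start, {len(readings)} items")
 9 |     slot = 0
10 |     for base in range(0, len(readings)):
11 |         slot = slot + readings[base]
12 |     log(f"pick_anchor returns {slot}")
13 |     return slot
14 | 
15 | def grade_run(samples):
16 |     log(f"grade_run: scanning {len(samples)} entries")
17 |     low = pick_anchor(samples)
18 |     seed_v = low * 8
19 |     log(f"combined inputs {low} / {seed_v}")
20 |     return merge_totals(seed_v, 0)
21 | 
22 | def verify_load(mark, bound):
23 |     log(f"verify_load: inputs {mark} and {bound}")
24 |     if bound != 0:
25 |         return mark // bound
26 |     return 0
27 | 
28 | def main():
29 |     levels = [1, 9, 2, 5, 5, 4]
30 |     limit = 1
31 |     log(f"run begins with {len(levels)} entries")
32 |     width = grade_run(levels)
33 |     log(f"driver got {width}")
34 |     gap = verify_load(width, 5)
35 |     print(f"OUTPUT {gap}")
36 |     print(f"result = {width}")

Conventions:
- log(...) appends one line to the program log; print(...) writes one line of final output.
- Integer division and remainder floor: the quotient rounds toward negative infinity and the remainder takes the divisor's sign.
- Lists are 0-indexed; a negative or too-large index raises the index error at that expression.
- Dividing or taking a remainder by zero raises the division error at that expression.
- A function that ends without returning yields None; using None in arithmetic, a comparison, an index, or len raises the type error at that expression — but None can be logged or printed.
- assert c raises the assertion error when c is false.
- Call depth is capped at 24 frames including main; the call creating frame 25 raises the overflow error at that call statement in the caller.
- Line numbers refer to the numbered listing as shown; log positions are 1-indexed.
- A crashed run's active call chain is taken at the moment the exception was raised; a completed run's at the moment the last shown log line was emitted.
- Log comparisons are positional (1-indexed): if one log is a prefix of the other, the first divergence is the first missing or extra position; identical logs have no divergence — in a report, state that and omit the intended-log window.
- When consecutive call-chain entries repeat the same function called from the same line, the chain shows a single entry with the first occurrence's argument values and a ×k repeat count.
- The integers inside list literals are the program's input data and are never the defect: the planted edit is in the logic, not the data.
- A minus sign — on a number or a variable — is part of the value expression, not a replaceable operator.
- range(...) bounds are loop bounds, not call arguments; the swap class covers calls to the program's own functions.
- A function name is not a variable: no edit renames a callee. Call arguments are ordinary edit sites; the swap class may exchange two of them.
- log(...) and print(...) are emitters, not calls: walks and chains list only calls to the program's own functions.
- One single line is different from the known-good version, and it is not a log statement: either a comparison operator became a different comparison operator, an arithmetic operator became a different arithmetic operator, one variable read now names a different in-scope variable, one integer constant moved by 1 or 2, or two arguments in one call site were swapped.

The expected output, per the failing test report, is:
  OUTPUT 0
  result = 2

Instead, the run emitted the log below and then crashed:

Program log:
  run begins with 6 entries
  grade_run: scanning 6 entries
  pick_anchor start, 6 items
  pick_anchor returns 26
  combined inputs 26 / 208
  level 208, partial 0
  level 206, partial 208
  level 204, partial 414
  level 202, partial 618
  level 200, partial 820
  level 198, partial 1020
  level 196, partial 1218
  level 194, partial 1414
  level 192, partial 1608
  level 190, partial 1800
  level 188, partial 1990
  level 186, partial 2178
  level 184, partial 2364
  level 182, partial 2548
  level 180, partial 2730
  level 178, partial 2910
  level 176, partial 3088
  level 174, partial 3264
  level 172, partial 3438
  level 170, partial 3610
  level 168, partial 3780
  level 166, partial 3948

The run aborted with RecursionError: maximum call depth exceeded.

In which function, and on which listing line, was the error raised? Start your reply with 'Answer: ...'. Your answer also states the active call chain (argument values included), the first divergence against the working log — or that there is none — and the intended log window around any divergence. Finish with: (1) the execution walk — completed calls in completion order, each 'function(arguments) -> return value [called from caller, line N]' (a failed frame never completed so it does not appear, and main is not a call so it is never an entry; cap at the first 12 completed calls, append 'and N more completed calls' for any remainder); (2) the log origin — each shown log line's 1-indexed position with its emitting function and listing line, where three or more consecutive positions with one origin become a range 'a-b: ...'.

Answer: the error was raised in merge_totals, line 5.
The tell: Everything matches until log position 5, which reads 'combined inputs 26 / 208' in place of 'combined inputs 26 / 2'.
Call chain: main -> grade_run([1, 9, 2, 5, 5, 4]) (called at line 32) -> merge_totals(208, 0) (called at line 20) -> merge_totals(206, 208) (called at line 5) ×21.
First divergence: position 5; shown 'combined inputs 26 / 208' vs intended 'combined inputs 26 / 2'.
Intended log window:
  3: pick_anchor start, 6 items
  4: pick_anchor returns 26
  5: combined inputs 26 / 2
  6: level 2, partial 0
Execution walk:
  pick_anchor([1, 9, 2, 5, 5, 4]) -> 26  [called from grade_run, line 17]
Log origins:
  1: emitted by main (line 31)
  2: emitted by grade_run (line 16)
  3: emitted by pick_anchor (line 8)
  4: emitted by pick_anchor (line 12)
  5: emitted by grade_run (line 19)
  6-27: emitted by merge_totals (line 4)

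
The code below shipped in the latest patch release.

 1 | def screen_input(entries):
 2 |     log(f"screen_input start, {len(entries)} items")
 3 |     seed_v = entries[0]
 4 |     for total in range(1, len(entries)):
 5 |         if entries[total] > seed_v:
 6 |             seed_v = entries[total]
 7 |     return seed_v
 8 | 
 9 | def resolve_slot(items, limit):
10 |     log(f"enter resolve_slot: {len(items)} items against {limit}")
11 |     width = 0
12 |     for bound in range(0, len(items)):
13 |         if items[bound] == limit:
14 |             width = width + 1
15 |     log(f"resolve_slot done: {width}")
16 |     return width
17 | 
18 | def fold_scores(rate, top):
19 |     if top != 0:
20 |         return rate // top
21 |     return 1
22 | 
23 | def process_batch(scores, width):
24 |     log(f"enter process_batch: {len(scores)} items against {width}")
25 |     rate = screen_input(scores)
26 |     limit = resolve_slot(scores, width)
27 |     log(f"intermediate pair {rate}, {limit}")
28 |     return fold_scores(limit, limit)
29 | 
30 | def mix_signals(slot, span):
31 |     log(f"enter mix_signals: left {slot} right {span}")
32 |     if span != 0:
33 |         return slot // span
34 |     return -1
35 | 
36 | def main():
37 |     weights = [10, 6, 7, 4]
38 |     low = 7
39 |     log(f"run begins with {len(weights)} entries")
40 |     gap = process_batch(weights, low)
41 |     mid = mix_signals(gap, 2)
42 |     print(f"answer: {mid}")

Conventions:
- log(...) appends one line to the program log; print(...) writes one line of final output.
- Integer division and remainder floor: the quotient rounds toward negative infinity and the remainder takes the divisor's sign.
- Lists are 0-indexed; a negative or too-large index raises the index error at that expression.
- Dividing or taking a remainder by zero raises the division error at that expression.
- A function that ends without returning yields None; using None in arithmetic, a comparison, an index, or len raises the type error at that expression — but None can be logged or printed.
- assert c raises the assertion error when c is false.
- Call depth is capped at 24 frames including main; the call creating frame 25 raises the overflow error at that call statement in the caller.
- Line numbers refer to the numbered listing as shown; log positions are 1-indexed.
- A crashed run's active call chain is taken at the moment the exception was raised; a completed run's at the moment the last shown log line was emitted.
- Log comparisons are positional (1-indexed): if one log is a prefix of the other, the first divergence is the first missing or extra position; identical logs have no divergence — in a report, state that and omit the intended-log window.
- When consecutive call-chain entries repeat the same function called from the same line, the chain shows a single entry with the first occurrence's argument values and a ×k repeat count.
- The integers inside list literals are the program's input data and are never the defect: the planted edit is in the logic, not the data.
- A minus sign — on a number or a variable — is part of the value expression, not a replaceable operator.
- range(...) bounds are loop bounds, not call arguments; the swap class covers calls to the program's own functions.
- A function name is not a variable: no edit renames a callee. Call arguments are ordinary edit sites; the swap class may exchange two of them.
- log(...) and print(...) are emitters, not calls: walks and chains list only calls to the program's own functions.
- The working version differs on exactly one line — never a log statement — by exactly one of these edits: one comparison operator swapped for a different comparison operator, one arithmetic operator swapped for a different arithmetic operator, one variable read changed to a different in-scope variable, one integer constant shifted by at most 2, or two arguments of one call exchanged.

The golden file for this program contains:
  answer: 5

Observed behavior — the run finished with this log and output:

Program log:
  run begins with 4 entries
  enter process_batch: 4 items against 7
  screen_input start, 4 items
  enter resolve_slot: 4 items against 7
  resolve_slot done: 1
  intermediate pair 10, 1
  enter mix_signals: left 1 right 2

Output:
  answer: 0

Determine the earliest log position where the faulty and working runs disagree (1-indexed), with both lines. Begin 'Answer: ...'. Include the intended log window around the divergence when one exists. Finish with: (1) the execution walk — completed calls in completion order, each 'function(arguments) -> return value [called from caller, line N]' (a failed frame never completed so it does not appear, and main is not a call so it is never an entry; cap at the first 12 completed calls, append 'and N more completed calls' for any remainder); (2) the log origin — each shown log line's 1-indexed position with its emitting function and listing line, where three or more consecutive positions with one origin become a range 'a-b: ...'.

Answer: position 7 — shown 'enter mix_signals: left 1 right 2', intended 'enter mix_signals: left 10 right 2'.
Intended log window:
  5: resolve_slot done: 1
  6: intermediate pair 10, 1
  7: enter mix_signals: left 10 right 2
Execution walk:
  screen_input([10, 6, 7, 4]) -> 10  [called from process_batch, line 25]
  resolve_slot([10, 6, 7, 4], 7) -> 1  [called from process_batch, line 26]
  fold_scores(1, 1) -> 1  [called from process_batch, line 28]
  process_batch([10, 6, 7, 4], 7) -> 1  [called from main, line 40]
  mix_signals(1, 2) -> 0  [called from main, line 41]
Log line origins:
  1: emitted by main (line 39)
  2: emitted by process_batch (line 24)
  3: emitted by screen_input (line 2)
  4: emitted by resolve_slot (line 10)
  5: emitted by resolve_slot (line 15)
  6: emitted by process_batch (line 27)
  7: emitted by mix_signals (line 31)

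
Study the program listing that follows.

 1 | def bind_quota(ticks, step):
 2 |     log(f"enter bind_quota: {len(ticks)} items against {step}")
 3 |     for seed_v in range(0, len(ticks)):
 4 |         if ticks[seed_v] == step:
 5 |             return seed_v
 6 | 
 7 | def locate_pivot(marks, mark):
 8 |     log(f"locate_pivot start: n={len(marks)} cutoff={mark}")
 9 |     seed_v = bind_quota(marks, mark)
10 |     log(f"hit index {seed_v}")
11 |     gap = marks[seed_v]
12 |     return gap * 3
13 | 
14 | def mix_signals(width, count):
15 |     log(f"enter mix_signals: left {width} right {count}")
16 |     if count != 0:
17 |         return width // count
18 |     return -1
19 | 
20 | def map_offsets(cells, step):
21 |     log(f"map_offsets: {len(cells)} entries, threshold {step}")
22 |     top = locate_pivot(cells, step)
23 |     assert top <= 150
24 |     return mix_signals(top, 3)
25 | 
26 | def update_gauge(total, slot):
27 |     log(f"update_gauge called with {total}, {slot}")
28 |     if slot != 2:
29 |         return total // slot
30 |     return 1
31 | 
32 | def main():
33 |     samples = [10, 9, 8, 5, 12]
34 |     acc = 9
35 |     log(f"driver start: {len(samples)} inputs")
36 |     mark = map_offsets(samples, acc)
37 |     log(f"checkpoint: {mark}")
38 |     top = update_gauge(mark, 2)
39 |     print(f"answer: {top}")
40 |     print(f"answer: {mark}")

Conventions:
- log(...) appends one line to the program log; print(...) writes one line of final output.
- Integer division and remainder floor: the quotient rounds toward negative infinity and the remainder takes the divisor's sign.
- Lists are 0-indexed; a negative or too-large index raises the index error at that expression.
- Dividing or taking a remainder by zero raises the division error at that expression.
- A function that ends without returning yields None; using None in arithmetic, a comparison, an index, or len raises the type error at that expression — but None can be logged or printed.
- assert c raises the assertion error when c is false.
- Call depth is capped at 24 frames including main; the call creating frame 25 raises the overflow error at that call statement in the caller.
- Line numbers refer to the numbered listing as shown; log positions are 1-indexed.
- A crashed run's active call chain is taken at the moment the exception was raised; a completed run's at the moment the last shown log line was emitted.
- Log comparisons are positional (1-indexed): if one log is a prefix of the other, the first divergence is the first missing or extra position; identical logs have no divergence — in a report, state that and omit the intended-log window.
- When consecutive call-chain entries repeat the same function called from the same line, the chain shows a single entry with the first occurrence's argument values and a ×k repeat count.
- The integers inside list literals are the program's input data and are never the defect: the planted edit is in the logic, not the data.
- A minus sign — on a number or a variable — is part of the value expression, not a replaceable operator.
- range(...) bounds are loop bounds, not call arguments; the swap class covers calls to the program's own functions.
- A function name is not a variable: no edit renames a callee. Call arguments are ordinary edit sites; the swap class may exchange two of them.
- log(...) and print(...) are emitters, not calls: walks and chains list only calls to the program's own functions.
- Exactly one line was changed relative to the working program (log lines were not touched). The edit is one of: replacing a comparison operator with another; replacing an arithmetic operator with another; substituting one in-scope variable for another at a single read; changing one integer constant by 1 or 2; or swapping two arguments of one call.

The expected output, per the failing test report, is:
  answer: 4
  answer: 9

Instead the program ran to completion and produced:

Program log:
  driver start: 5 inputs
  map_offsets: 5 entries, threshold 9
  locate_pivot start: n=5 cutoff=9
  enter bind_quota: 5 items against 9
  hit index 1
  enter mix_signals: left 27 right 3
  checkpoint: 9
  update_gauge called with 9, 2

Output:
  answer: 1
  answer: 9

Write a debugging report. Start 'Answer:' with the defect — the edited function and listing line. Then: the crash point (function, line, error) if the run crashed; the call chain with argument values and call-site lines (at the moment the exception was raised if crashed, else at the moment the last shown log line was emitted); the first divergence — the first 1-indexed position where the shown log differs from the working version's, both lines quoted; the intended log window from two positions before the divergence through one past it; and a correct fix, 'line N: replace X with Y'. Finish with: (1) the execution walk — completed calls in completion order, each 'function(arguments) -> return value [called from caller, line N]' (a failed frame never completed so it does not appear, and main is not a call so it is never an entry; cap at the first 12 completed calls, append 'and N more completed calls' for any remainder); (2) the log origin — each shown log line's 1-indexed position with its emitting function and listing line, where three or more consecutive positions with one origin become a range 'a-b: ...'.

Answer: the defect is in update_gauge at line 28.
The tell: The two runs log identically and part ways only at the printed values.
Call chain: main -> update_gauge(9, 2) (called at line 38).
First divergence: none; the two logs match at every position.
Execution walk:
  bind_quota([10, 9, 8, 5, 12], 9) -> 1  [called from locate_pivot, line 9]
  locate_pivot([10, 9, 8, 5, 12], 9) -> 27  [called from map_offsets, line 22]
  mix_signals(27, 3) -> 9  [called from map_offsets, line 24]
  map_offsets([10, 9, 8, 5, 12], 9) -> 9  [called from main, line 36]
  update_gauge(9, 2) -> 1  [called from main, line 38]
Log origin:
  1: from main, line 35
  2: from map_offsets, line 21
  3: from locate_pivot, line 8
  4: from bind_quota, line 2
  5: from locate_pivot, line 10
  6: from mix_signals, line 15
  7: from main, line 37
  8: from update_gauge, line 27
A correct fix: line 28: replace `2` with `0`.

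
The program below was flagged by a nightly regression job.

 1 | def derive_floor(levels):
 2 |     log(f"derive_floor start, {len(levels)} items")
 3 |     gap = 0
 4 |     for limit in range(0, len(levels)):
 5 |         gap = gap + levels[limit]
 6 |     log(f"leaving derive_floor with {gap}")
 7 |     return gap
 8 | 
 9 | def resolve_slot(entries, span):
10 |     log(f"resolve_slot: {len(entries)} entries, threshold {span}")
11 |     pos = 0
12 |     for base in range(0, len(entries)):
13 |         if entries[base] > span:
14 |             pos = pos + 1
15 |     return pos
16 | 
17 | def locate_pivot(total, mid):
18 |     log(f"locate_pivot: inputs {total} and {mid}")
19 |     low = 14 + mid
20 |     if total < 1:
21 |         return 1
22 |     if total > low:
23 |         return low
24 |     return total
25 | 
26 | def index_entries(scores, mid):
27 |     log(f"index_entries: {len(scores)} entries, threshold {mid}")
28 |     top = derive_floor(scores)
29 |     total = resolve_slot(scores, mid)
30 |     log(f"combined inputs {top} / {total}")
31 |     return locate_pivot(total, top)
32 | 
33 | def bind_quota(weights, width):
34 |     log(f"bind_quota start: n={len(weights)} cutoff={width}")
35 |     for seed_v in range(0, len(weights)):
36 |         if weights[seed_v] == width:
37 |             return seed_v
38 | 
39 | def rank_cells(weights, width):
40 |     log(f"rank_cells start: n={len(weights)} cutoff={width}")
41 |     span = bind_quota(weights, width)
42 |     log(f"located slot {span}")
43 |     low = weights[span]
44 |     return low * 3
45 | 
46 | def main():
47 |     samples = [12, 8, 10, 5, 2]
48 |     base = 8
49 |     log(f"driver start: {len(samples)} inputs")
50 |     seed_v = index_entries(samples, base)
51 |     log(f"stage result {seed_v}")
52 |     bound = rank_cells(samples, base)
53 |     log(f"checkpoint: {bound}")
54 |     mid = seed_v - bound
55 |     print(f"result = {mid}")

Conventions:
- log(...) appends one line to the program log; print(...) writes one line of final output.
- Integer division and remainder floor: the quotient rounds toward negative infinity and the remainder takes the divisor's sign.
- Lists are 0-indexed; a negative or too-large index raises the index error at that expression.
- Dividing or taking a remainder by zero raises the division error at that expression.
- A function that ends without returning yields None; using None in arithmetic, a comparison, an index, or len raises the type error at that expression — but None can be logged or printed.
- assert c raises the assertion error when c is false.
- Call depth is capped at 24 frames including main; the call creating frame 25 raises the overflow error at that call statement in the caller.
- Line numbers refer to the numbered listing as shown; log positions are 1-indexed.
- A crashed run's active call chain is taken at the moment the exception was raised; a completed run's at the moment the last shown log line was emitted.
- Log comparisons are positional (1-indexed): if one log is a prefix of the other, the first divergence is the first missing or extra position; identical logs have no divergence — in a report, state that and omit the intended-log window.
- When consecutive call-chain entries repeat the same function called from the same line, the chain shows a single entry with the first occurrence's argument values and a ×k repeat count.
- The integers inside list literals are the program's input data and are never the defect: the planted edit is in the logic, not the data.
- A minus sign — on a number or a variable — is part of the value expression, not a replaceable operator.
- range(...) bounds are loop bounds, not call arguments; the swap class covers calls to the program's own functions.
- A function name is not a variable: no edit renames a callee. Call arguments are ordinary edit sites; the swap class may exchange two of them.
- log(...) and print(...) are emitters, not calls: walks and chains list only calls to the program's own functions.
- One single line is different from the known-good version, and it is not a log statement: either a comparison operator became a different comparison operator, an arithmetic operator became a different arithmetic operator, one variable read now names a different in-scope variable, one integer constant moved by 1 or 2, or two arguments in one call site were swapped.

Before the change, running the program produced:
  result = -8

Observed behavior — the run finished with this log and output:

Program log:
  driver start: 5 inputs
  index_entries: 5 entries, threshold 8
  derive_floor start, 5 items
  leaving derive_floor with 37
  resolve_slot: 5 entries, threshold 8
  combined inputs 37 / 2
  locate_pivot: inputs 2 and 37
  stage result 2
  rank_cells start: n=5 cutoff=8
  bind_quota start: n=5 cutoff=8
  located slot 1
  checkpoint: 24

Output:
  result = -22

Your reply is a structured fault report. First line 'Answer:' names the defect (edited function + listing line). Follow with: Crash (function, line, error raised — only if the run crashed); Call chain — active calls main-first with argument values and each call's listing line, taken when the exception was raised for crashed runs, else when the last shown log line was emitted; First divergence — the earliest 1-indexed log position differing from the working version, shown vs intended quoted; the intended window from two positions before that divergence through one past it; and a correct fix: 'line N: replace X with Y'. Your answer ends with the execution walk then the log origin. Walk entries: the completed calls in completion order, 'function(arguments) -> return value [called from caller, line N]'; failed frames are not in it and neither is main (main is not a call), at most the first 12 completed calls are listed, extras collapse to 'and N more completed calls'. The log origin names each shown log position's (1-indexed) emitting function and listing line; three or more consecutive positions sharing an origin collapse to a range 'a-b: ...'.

Answer: the defect is in index_entries at line 31.
Key fact: The log first diverges at position 7: the faulty run prints 'locate_pivot: inputs 2 and 37' where the working version prints 'locate_pivot: inputs 37 and 2'.
Call chain: main.
First divergence: at position 7 the run shows 'locate_pivot: inputs 2 and 37' where the working version logs 'locate_pivot: inputs 37 and 2'.
Intended log window:
  5: resolve_slot: 5 entries, threshold 8
  6: combined inputs 37 / 2
  7: locate_pivot: inputs 37 and 2
  8: stage result 16
Execution walk:
  derive_floor([12, 8, 10, 5, 2]) -> 37  [called from index_entries, line 28]
  resolve_slot([12, 8, 10, 5, 2], 8) -> 2  [called from index_entries, line 29]
  locate_pivot(2, 37) -> 2  [called from index_entries, line 31]
  index_entries([12, 8, 10, 5, 2], 8) -> 2  [called from main, line 50]
  bind_quota([12, 8, 10, 5, 2], 8) -> 1  [called from rank_cells, line 41]
  rank_cells([12, 8, 10, 5, 2], 8) -> 24  [called from main, line 52]
Log line origins:
  1: emitted by main (line 49)
  2: emitted by index_entries (line 27)
  3: emitted by derive_floor (line 2)
  4: emitted by derive_floor (line 6)
  5: emitted by resolve_slot (line 10)
  6: emitted by index_entries (line 30)
  7: emitted by locate_pivot (line 18)
  8: emitted by main (line 51)
  9: emitted by rank_cells (line 40)
  10: emitted by bind_quota (line 34)
  11: emitted by rank_cells (line 42)
  12: emitted by main (line 53)
A correct fix: line 31: replace `locate_pivot(total, top)` with `locate_pivot(top, total)`.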